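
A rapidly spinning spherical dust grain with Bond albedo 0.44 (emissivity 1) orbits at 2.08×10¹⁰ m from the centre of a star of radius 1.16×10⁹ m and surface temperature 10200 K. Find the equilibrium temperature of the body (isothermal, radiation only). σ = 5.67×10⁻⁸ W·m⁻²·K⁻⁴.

The star's surface emits σT_*⁴; at distance d the flux is S = σT_*⁴(R_*/d)².
S = 5.67×10⁻⁸·(10200)⁴·(1.16×10⁹/2.08×10¹⁰)² = 1.909×10⁶ W/m².
For an isothermal sphere T⁴ = (1−a)S/(4σ) = 4.713×10¹² K⁴.

T ≈ 1470 K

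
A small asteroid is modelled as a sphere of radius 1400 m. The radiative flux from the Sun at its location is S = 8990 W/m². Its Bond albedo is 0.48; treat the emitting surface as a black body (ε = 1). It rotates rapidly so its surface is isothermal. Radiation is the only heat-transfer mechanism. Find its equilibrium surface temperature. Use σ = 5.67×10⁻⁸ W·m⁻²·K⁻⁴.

At equilibrium, absorbed power = emitted power.
Absorbing cross-section = πr² = 6.158×10⁶ m²; emitting surface = 4πr² = 2.463×10⁷ m² (ratio 4).
(1−a)S·A_cross = εσ·A_surf·T⁴  ⇒  T⁴ = (1−a)S/(4σ).
T⁴ = 0.520·8990/(4·5.67×10⁻⁸) = 2.061×10¹⁰ K⁴.
T = (2.061×10¹⁰)^(1/4).

T ≈ 379 K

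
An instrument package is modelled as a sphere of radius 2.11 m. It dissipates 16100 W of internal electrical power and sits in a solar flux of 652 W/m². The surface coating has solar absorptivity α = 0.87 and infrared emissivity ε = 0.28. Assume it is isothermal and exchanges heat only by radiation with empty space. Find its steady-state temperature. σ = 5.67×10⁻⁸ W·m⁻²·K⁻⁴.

T ≈ 406 K

At steady state, absorbed solar power + internal power = radiated power.
Absorbed: α·S·A_cross = 0.87·652·13.99 = 7934 W (cross-section πr²).
Total input = 7934 + 16100 = 24030 W.
Radiated: εσ·A_surf·T⁴ with A_surf = 4πr² = 55.95 m².
T⁴ = 24030/(0.28·5.67×10⁻⁸·55.95) = 2.706×10¹⁰ K⁴.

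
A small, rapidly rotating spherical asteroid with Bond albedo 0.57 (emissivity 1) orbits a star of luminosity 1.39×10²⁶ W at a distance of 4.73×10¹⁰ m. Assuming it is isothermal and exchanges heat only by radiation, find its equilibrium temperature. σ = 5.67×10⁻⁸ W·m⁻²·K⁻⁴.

T ≈ 311 K

First find the stellar flux at distance d: S = L/(4πd²) = 1.39×10²⁶/(4π·(4.73×10¹⁰)²) = 4944 W/m².
For an isothermal sphere, absorbed (1−a)S·πr² = emitted σ·4πr²·T⁴, so T⁴ = (1−a)S/(4σ).
T⁴ = 0.430·4944/(4·5.67×10⁻⁸) = 9.374×10⁹ K⁴.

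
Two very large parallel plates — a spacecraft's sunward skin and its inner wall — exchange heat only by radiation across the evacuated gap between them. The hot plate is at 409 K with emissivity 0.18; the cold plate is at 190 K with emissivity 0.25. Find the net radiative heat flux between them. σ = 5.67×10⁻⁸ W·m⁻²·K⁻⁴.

q ≈ 177 W/m²

For two infinite grey parallel plates, q = σ(T₁⁴ − T₂⁴)/(1/ε₁ + 1/ε₂ − 1).
T₁⁴ − T₂⁴ = 2.798×10¹⁰ − 1.303×10⁹ = 2.668×10¹⁰ K⁴.
1/ε₁ + 1/ε₂ − 1 = 5.556 + 4.000 − 1 = 8.556.
q = 5.67×10⁻⁸ × 2.668×10¹⁰ / 8.556.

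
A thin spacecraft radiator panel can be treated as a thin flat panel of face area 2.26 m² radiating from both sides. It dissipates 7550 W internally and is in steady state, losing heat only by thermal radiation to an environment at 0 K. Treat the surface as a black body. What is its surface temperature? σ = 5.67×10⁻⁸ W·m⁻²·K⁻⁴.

Steady state: internal power = radiated power, P = εσA T⁴.
Radiating area A = 2·2.26 = 4.520 m².
T⁴ = P/(εσA) = 7550/(1.0·5.67×10⁻⁸·4.520) = 2.946×10¹⁰ K⁴.
T = (2.946×10¹⁰)^(1/4).

T ≈ 414 K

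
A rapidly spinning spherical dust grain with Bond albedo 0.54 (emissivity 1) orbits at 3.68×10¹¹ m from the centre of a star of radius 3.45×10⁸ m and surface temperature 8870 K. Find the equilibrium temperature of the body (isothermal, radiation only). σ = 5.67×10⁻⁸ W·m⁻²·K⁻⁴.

The star's surface emits σT_*⁴; at distance d the flux is S = σT_*⁴(R_*/d)².
S = 5.67×10⁻⁸·(8870)⁴·(3.45×10⁸/3.68×10¹¹)² = 308.5 W/m².
For an isothermal sphere T⁴ = (1−a)S/(4σ) = 6.257×10⁸ K⁴.

T ≈ 158 K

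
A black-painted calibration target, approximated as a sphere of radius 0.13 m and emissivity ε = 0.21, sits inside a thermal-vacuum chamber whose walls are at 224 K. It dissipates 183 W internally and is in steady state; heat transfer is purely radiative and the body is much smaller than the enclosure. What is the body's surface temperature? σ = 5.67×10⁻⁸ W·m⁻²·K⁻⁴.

For a small grey body in a large enclosure, net radiated power = εσA(T⁴ − T_w⁴).
Steady state: P = εσA(T⁴ − T_w⁴) with A = 4πr² = 0.2124 m².
T⁴ = P/(εσA) + T_w⁴ = 183/(0.21·5.67×10⁻⁸·0.2124) + (224)⁴
    = 7.237×10¹⁰ + 2.518×10⁹ = 7.489×10¹⁰ K⁴.

T ≈ 523 K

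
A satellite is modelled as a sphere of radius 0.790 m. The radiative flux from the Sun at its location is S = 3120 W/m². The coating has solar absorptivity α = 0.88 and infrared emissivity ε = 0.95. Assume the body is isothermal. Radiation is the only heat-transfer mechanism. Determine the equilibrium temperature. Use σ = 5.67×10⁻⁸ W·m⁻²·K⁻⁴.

At equilibrium, absorbed power = emitted power.
Absorbing cross-section = πr² = 1.961 m²; emitting surface = 4πr² = 7.843 m² (ratio 4).
αS·A_cross = εσ·A_surf·T⁴  ⇒  T⁴ = αS/(ε·4σ).
T⁴ = 0.880·3120/(0.95·4·5.67×10⁻⁸) = 1.274×10¹⁰ K⁴.
T = (1.274×10¹⁰)^(1/4).

T ≈ 336 K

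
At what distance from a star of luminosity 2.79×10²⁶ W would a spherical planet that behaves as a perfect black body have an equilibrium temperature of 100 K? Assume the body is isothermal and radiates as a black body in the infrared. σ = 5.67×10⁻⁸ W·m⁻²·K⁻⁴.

For an isothermal black-emitting sphere, (1−a)S·πr² = σ·4πr²·T⁴ ⇒ S = 4σT⁴/(1−a).
S = 4·5.67×10⁻⁸·(100)⁴/1.00 = 22.68 W/m².
Flux falls as S = L/(4πd²), so d = √(L/(4πS)) = √(2.79×10²⁶/(4π·22.68)).

d ≈ 9.89×10¹¹ m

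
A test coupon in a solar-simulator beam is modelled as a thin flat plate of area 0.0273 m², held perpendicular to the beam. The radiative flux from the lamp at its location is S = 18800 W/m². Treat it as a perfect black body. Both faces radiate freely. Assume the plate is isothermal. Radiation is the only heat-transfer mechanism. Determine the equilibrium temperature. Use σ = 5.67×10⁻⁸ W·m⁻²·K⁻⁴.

T ≈ 638 K

At equilibrium, absorbed power = emitted power.
Absorbing cross-section = A = 0.02730 m²; emitting surface = 2A = 0.05460 m² (ratio 2).
S·A_cross = εσ·A_surf·T⁴  ⇒  T⁴ = S/(2σ).
T⁴ = 1.00·18800/(2·5.67×10⁻⁸) = 1.658×10¹¹ K⁴.
T = (1.658×10¹¹)^(1/4).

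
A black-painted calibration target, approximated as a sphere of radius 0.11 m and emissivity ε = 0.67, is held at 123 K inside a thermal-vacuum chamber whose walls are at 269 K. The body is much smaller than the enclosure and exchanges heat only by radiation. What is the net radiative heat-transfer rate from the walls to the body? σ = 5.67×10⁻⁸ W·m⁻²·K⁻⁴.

P_net ≈ 28.9 W

For a small grey body in a large enclosure: P_net = εσA(T_body⁴ − T_wall⁴).
A = 4πr² = 0.1521 m²; T_body⁴ − T_wall⁴ = 2.289×10⁸ − 5.236×10⁹ = -5.007×10⁹ K⁴.
|P_net| = 0.67·5.67×10⁻⁸·0.1521·5.007×10⁹.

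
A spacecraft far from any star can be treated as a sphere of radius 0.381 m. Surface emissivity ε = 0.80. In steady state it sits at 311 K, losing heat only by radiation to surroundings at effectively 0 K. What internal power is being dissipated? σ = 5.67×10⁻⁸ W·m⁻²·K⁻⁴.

P ≈ 774 W

Steady state: P = εσA T⁴.
A = 4πr² = 1.824 m²; T⁴ = (311)⁴ = 9.355×10⁹ K⁴.
P = 0.80 × 5.67×10⁻⁸ × 1.824 × 9.355×10⁹.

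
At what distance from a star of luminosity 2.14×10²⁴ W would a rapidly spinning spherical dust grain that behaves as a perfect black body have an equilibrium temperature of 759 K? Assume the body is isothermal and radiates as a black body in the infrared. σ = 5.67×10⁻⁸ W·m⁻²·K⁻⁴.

For an isothermal black-emitting sphere, (1−a)S·πr² = σ·4πr²·T⁴ ⇒ S = 4σT⁴/(1−a).
S = 4·5.67×10⁻⁸·(759)⁴/1.00 = 75270 W/m².
Flux falls as S = L/(4πd²), so d = √(L/(4πS)) = √(2.14×10²⁴/(4π·75270)).

d ≈ 1.50×10⁹ m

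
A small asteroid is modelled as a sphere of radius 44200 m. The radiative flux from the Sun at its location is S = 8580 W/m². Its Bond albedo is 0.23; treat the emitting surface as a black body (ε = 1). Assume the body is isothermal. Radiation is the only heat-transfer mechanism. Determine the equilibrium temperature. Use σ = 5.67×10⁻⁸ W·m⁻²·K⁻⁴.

T ≈ 413 K

At equilibrium, absorbed power = emitted power.
Absorbing cross-section = πr² = 6.138×10⁹ m²; emitting surface = 4πr² = 2.455×10¹⁰ m² (ratio 4).
(1−a)S·A_cross = εσ·A_surf·T⁴  ⇒  T⁴ = (1−a)S/(4σ).
T⁴ = 0.770·8580/(4·5.67×10⁻⁸) = 2.913×10¹⁰ K⁴.
T = (2.913×10¹⁰)^(1/4).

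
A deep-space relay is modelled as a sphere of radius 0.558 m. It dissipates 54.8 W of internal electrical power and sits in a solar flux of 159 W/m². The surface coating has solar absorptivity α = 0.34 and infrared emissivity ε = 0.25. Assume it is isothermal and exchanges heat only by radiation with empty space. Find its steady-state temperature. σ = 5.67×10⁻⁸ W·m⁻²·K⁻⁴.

At steady state, absorbed solar power + internal power = radiated power.
Absorbed: α·S·A_cross = 0.34·159·0.9782 = 52.88 W (cross-section πr²).
Total input = 52.88 + 54.8 = 107.7 W.
Radiated: εσ·A_surf·T⁴ with A_surf = 4πr² = 3.913 m².
T⁴ = 107.7/(0.25·5.67×10⁻⁸·3.913) = 1.941×10⁹ K⁴.

T ≈ 210 K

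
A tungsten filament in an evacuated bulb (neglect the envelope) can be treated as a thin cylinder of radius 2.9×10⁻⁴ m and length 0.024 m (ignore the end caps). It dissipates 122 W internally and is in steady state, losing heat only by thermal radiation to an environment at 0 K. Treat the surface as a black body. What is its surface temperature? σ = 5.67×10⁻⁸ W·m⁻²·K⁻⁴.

T ≈ 2650 K

Steady state: internal power = radiated power, P = εσA T⁴.
Radiating area A = 2πrL = 4.373×10⁻⁵ m².
T⁴ = P/(εσA) = 122/(1.0·5.67×10⁻⁸·4.373×10⁻⁵) = 4.920×10¹³ K⁴.
T = (4.920×10¹³)^(1/4).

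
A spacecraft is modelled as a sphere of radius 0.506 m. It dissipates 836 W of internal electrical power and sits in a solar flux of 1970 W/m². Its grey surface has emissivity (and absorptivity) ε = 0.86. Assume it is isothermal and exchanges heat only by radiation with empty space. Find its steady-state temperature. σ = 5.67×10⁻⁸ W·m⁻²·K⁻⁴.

T ≈ 344 K

At steady state, absorbed solar power + internal power = radiated power.
Absorbed: α·S·A_cross = 0.86·1970·0.8044 = 1363 W (cross-section πr²).
Total input = 1363 + 836 = 2199 W.
Radiated: εσ·A_surf·T⁴ with A_surf = 4πr² = 3.217 m².
T⁴ = 2199/(0.86·5.67×10⁻⁸·3.217) = 1.401×10¹⁰ K⁴.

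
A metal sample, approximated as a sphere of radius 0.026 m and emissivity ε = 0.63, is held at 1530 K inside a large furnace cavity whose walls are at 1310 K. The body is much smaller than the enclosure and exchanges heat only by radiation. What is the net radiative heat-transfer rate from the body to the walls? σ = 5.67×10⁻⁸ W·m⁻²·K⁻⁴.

For a small grey body in a large enclosure: P_net = εσA(T_body⁴ − T_wall⁴).
A = 4πr² = 0.008495 m²; T_body⁴ − T_wall⁴ = 5.480×10¹² − 2.945×10¹² = 2.535×10¹² K⁴.
|P_net| = 0.63·5.67×10⁻⁸·0.008495·2.535×10¹².

P_net ≈ 769 W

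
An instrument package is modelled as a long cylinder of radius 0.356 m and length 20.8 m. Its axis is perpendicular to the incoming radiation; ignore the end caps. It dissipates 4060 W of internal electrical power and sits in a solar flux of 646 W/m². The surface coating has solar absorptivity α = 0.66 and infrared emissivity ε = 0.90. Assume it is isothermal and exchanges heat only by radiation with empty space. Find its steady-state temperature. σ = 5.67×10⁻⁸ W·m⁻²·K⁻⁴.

At steady state, absorbed solar power + internal power = radiated power.
Absorbed: α·S·A_cross = 0.66·646·14.81 = 6314 W (cross-section 2rL).
Total input = 6314 + 4060 = 10370 W.
Radiated: εσ·A_surf·T⁴ with A_surf = 2πrL = 46.53 m².
T⁴ = 10370/(0.90·5.67×10⁻⁸·46.53) = 4.370×10⁹ K⁴.

T ≈ 257 K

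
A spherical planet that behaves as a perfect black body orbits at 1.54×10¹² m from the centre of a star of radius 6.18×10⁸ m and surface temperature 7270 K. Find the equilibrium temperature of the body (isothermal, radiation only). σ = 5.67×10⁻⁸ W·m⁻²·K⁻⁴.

T ≈ 103 K

The star's surface emits σT_*⁴; at distance d the flux is S = σT_*⁴(R_*/d)².
S = 5.67×10⁻⁸·(7270)⁴·(6.18×10⁸/1.54×10¹²)² = 25.51 W/m².
For an isothermal sphere T⁴ = (1−a)S/(4σ) = 1.125×10⁸ K⁴.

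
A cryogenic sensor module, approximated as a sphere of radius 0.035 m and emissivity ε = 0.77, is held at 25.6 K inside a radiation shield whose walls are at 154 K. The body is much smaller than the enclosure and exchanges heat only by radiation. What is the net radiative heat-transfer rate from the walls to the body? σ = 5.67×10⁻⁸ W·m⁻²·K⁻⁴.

P_net ≈ 0.378 W

For a small grey body in a large enclosure: P_net = εσA(T_body⁴ − T_wall⁴).
A = 4πr² = 0.01539 m²; T_body⁴ − T_wall⁴ = 4.295×10⁵ − 5.624×10⁸ = -5.620×10⁸ K⁴.
|P_net| = 0.77·5.67×10⁻⁸·0.01539·5.620×10⁸.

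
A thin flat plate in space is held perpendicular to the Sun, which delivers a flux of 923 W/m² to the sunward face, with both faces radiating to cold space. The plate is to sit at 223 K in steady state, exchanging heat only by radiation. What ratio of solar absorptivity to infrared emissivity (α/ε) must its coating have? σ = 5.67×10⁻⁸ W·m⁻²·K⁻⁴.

α/ε ≈ 0.304

Balance: αS·A = εσ·2A·T⁴ ⇒ α/ε = 2σT⁴/S.
α/ε = 2·5.67×10⁻⁸·(223)⁴/923 = 2·5.67×10⁻⁸·2.473×10⁹/923.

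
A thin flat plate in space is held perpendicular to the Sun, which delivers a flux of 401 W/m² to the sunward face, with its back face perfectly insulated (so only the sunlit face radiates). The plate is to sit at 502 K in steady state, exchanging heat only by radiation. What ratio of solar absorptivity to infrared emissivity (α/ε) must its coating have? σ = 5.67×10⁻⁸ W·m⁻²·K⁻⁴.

α/ε ≈ 8.98

Balance: αS·A = εσ·1A·T⁴ ⇒ α/ε = σT⁴/S.
α/ε = 5.67×10⁻⁸·(502)⁴/401 = 5.67×10⁻⁸·6.351×10¹⁰/401.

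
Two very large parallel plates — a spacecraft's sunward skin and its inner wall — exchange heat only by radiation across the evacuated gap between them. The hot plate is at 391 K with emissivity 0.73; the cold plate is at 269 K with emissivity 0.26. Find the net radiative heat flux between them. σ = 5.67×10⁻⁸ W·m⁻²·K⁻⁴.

q ≈ 244 W/m²

For two infinite grey parallel plates, q = σ(T₁⁴ − T₂⁴)/(1/ε₁ + 1/ε₂ − 1).
T₁⁴ − T₂⁴ = 2.337×10¹⁰ − 5.236×10⁹ = 1.814×10¹⁰ K⁴.
1/ε₁ + 1/ε₂ − 1 = 1.370 + 3.846 − 1 = 4.216.
q = 5.67×10⁻⁸ × 1.814×10¹⁰ / 4.216.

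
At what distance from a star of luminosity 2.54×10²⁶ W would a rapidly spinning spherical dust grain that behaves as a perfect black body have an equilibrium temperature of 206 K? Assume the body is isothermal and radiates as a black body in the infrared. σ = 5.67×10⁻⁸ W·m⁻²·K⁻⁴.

For an isothermal black-emitting sphere, (1−a)S·πr² = σ·4πr²·T⁴ ⇒ S = 4σT⁴/(1−a).
S = 4·5.67×10⁻⁸·(206)⁴/1.00 = 408.4 W/m².
Flux falls as S = L/(4πd²), so d = √(L/(4πS)) = √(2.54×10²⁶/(4π·408.4)).

d ≈ 2.22×10¹¹ m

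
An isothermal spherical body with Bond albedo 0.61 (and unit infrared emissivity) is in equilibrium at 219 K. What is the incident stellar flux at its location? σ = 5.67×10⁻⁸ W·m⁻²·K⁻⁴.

(1−a)S·πr² = σ·4πr²·T⁴ ⇒ S = 4σT⁴/(1−a).
S = 4·5.67×10⁻⁸·2.300×10⁹/0.390.

S ≈ 1340 W/m²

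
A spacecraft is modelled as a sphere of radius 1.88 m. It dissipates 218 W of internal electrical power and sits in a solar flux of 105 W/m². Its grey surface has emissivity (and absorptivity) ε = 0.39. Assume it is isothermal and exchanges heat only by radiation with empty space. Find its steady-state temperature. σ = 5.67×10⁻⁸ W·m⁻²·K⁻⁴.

T ≈ 162 K

At steady state, absorbed solar power + internal power = radiated power.
Absorbed: α·S·A_cross = 0.39·105·11.10 = 454.7 W (cross-section πr²).
Total input = 454.7 + 218 = 672.7 W.
Radiated: εσ·A_surf·T⁴ with A_surf = 4πr² = 44.41 m².
T⁴ = 672.7/(0.39·5.67×10⁻⁸·44.41) = 6.849×10⁸ K⁴.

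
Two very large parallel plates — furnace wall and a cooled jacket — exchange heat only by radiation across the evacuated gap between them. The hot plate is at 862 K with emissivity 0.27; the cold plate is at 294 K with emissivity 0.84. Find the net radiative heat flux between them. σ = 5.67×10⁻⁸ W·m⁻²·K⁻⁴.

q ≈ 7930 W/m²

For two infinite grey parallel plates, q = σ(T₁⁴ − T₂⁴)/(1/ε₁ + 1/ε₂ − 1).
T₁⁴ − T₂⁴ = 5.521×10¹¹ − 7.471×10⁹ = 5.446×10¹¹ K⁴.
1/ε₁ + 1/ε₂ − 1 = 3.704 + 1.190 − 1 = 3.894.
q = 5.67×10⁻⁸ × 5.446×10¹¹ / 3.894.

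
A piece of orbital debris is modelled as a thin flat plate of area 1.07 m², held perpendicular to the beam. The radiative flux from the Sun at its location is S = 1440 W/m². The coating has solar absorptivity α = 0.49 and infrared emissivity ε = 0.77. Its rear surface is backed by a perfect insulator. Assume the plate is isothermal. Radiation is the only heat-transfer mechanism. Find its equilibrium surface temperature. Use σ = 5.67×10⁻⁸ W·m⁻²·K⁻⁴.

T ≈ 357 K

At equilibrium, absorbed power = emitted power.
Absorbing cross-section = A = 1.070 m²; emitting surface = A = 1.070 m² (ratio 1).
αS·A_cross = εσ·A_surf·T⁴  ⇒  T⁴ = αS/(ε·1σ).
T⁴ = 0.490·1440/(0.77·1·5.67×10⁻⁸) = 1.616×10¹⁰ K⁴.
T = (1.616×10¹⁰)^(1/4).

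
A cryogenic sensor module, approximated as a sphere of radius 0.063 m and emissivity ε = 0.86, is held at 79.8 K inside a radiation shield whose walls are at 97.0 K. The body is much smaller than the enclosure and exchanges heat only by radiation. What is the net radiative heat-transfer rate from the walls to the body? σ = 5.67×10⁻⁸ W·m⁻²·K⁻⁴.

For a small grey body in a large enclosure: P_net = εσA(T_body⁴ − T_wall⁴).
A = 4πr² = 0.04988 m²; T_body⁴ − T_wall⁴ = 4.055×10⁷ − 8.853×10⁷ = -4.798×10⁷ K⁴.
|P_net| = 0.86·5.67×10⁻⁸·0.04988·4.798×10⁷.

P_net ≈ 0.117 W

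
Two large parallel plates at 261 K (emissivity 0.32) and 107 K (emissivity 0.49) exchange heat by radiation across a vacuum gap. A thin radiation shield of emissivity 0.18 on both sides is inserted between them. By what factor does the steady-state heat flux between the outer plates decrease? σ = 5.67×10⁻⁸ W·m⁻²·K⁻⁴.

Without shield: q₀ = σΔ(T⁴)/(1/ε₁+1/ε₂−1) with denominator 4.166.
With shield the two gaps are in series; the resistances add: (1/ε₁+1/ε_s−1)+(1/ε_s+1/ε₂−1) = 7.681+6.596 = 14.28.
Heat-flux ratio q₀/q = 14.28/4.166.

factor ≈ 3.43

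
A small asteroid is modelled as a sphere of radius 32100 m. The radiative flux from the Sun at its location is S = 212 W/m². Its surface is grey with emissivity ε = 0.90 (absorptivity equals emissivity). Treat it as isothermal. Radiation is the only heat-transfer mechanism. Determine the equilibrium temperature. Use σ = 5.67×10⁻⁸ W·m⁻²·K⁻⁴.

T ≈ 175 K

At equilibrium, absorbed power = emitted power.
Absorbing cross-section = πr² = 3.237×10⁹ m²; emitting surface = 4πr² = 1.295×10¹⁰ m² (ratio 4).
εS·A_cross = εσ·A_surf·T⁴  ⇒  T⁴ = S/(4σ)   (ε cancels).
T⁴ = 212/(4·5.67×10⁻⁸) = 9.347×10⁸ K⁴.
T = (9.347×10⁸)^(1/4).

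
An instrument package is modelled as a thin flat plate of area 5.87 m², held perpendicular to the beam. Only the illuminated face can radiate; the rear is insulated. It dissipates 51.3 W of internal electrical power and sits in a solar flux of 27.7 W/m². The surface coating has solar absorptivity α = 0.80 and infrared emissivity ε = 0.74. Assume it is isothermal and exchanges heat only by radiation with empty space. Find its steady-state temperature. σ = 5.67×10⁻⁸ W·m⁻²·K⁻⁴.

At steady state, absorbed solar power + internal power = radiated power.
Absorbed: α·S·A_cross = 0.80·27.7·5.870 = 130.1 W (cross-section A).
Total input = 130.1 + 51.3 = 181.4 W.
Radiated: εσ·A_surf·T⁴ with A_surf = A = 5.870 m².
T⁴ = 181.4/(0.74·5.67×10⁻⁸·5.870) = 7.364×10⁸ K⁴.

T ≈ 165 K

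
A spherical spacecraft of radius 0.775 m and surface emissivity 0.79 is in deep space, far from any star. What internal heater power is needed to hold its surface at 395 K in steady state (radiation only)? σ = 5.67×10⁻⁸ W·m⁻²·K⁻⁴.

P = εσ·4πr²·T⁴.
4πr² = 7.548 m²; T⁴ = 2.434×10¹⁰ K⁴.
P = 0.79·5.67×10⁻⁸·7.548·2.434×10¹⁰.

P ≈ 8230 W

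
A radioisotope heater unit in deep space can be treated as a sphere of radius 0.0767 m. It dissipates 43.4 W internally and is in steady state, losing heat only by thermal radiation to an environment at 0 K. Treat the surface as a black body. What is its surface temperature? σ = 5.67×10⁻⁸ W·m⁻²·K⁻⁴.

Steady state: internal power = radiated power, P = εσA T⁴.
Radiating area A = 4πr² = 0.07393 m².
T⁴ = P/(εσA) = 43.4/(1.0·5.67×10⁻⁸·0.07393) = 1.035×10¹⁰ K⁴.
T = (1.035×10¹⁰)^(1/4).

T ≈ 319 K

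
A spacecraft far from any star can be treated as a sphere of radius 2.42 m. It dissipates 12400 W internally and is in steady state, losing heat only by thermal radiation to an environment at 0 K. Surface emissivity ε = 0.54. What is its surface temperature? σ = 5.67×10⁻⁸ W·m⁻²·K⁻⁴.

T ≈ 272 K

Steady state: internal power = radiated power, P = εσA T⁴.
Radiating area A = 4πr² = 73.59 m².
T⁴ = P/(εσA) = 12400/(0.54·5.67×10⁻⁸·73.59) = 5.503×10⁹ K⁴.
T = (5.503×10⁹)^(1/4).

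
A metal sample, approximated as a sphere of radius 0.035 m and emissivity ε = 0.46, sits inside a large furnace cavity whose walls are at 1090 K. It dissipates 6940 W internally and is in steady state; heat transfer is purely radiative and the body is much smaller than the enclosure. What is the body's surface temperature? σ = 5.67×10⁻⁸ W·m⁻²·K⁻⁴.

For a small grey body in a large enclosure, net radiated power = εσA(T⁴ − T_w⁴).
Steady state: P = εσA(T⁴ − T_w⁴) with A = 4πr² = 0.01539 m².
T⁴ = P/(εσA) + T_w⁴ = 6940/(0.46·5.67×10⁻⁸·0.01539) + (1090)⁴
    = 1.729×10¹³ + 1.412×10¹² = 1.870×10¹³ K⁴.

T ≈ 2080 K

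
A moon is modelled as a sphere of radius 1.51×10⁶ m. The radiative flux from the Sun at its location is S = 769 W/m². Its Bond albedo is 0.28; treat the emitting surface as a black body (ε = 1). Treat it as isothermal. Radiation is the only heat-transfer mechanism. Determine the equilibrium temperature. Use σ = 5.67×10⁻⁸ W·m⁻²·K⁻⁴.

At equilibrium, absorbed power = emitted power.
Absorbing cross-section = πr² = 7.163×10¹² m²; emitting surface = 4πr² = 2.865×10¹³ m² (ratio 4).
(1−a)S·A_cross = εσ·A_surf·T⁴  ⇒  T⁴ = (1−a)S/(4σ).
T⁴ = 0.720·769/(4·5.67×10⁻⁸) = 2.441×10⁹ K⁴.
T = (2.441×10⁹)^(1/4).

T ≈ 222 K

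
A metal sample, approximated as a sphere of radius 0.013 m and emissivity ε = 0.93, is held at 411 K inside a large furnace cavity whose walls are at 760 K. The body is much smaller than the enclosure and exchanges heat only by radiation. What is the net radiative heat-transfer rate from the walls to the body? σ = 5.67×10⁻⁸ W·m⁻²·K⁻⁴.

P_net ≈ 34.2 W

For a small grey body in a large enclosure: P_net = εσA(T_body⁴ − T_wall⁴).
A = 4πr² = 0.002124 m²; T_body⁴ − T_wall⁴ = 2.853×10¹⁰ − 3.336×10¹¹ = -3.051×10¹¹ K⁴.
|P_net| = 0.93·5.67×10⁻⁸·0.002124·3.051×10¹¹.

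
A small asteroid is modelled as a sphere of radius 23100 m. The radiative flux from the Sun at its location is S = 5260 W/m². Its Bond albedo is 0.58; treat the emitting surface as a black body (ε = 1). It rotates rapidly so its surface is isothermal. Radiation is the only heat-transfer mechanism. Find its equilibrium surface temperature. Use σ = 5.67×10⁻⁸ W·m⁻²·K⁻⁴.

T ≈ 314 K

At equilibrium, absorbed power = emitted power.
Absorbing cross-section = πr² = 1.676×10⁹ m²; emitting surface = 4πr² = 6.706×10⁹ m² (ratio 4).
(1−a)S·A_cross = εσ·A_surf·T⁴  ⇒  T⁴ = (1−a)S/(4σ).
T⁴ = 0.420·5260/(4·5.67×10⁻⁸) = 9.741×10⁹ K⁴.
T = (9.741×10⁹)^(1/4).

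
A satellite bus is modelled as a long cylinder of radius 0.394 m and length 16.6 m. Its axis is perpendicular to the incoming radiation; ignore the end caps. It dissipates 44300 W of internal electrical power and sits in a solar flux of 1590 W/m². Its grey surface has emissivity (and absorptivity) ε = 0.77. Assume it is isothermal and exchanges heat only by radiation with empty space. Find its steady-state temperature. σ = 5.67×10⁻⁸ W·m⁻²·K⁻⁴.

At steady state, absorbed solar power + internal power = radiated power.
Absorbed: α·S·A_cross = 0.77·1590·13.08 = 16010 W (cross-section 2rL).
Total input = 16010 + 44300 = 60310 W.
Radiated: εσ·A_surf·T⁴ with A_surf = 2πrL = 41.09 m².
T⁴ = 60310/(0.77·5.67×10⁻⁸·41.09) = 3.362×10¹⁰ K⁴.

T ≈ 428 K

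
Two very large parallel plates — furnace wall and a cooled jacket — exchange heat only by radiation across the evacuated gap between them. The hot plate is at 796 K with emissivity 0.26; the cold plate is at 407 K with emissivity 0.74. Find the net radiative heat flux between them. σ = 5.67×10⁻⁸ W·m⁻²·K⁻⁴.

q ≈ 5050 W/m²

For two infinite grey parallel plates, q = σ(T₁⁴ − T₂⁴)/(1/ε₁ + 1/ε₂ − 1).
T₁⁴ − T₂⁴ = 4.015×10¹¹ − 2.744×10¹⁰ = 3.740×10¹¹ K⁴.
1/ε₁ + 1/ε₂ − 1 = 3.846 + 1.351 − 1 = 4.198.
q = 5.67×10⁻⁸ × 3.740×10¹¹ / 4.198.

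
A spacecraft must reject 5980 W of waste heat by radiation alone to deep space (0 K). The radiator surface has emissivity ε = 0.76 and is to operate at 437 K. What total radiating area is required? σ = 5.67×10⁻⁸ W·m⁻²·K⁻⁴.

P = εσA T⁴ ⇒ A = P/(εσT⁴).
T⁴ = 3.647×10¹⁰ K⁴.
A = 5980/(0.76 × 5.67×10⁻⁸ × 3.647×10¹⁰).

A ≈ 3.81 m²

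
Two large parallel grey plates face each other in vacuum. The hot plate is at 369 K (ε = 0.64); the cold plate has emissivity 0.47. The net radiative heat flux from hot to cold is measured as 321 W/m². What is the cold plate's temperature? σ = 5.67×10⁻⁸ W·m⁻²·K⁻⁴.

q = σ(T₁⁴ − T₂⁴)/(1/ε₁ + 1/ε₂ − 1); denominator = 2.690.
T₂⁴ = T₁⁴ − q·(1/ε₁+1/ε₂−1)/σ = 1.854×10¹⁰ − 321·2.690/5.67×10⁻⁸
    = 3.310×10⁹ K⁴.

T₂ ≈ 240 K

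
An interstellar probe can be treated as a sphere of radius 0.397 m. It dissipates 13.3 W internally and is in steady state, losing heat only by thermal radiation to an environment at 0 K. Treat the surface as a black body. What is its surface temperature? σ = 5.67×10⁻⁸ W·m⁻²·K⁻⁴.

Steady state: internal power = radiated power, P = εσA T⁴.
Radiating area A = 4πr² = 1.981 m².
T⁴ = P/(εσA) = 13.3/(1.0·5.67×10⁻⁸·1.981) = 1.184×10⁸ K⁴.
T = (1.184×10⁸)^(1/4).

T ≈ 104 K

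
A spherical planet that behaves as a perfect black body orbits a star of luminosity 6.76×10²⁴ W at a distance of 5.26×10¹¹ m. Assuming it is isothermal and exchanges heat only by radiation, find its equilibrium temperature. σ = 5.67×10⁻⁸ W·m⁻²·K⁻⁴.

First find the stellar flux at distance d: S = L/(4πd²) = 6.76×10²⁴/(4π·(5.26×10¹¹)²) = 1.944 W/m².
For an isothermal sphere, absorbed (1−a)S·πr² = emitted σ·4πr²·T⁴, so T⁴ = (1−a)S/(4σ).
T⁴ = 1.00·1.944/(4·5.67×10⁻⁸) = 8.573×10⁶ K⁴.

T ≈ 54.1 K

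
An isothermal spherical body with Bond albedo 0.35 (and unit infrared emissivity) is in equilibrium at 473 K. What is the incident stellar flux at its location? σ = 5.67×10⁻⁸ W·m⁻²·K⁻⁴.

(1−a)S·πr² = σ·4πr²·T⁴ ⇒ S = 4σT⁴/(1−a).
S = 4·5.67×10⁻⁸·5.005×10¹⁰/0.650.

S ≈ 17500 W/m²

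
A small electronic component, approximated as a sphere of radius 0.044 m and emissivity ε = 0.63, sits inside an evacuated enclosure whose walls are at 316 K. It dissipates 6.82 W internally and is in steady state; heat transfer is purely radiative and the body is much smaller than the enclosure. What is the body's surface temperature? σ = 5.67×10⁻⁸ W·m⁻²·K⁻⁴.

T ≈ 365 K

For a small grey body in a large enclosure, net radiated power = εσA(T⁴ − T_w⁴).
Steady state: P = εσA(T⁴ − T_w⁴) with A = 4πr² = 0.02433 m².
T⁴ = P/(εσA) + T_w⁴ = 6.82/(0.63·5.67×10⁻⁸·0.02433) + (316)⁴
    = 7.848×10⁹ + 9.971×10⁹ = 1.782×10¹⁰ K⁴.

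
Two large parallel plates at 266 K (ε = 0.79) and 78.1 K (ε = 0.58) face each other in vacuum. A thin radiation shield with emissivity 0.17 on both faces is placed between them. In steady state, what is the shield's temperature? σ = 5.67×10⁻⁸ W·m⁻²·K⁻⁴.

T_s ≈ 226 K

In steady state the net flux on the hot side equals that on the cold side.
σ(T₁⁴−T_s⁴)/D₁ = σ(T_s⁴−T₂⁴)/D₂, with D₁ = 1/ε₁+1/ε_s−1 = 6.148, D₂ = 1/ε_s+1/ε₂−1 = 6.606.
Solve for T_s⁴: T_s⁴ = (D₂·T₁⁴ + D₁·T₂⁴)/(D₁+D₂) = 2.611×10⁹ K⁴.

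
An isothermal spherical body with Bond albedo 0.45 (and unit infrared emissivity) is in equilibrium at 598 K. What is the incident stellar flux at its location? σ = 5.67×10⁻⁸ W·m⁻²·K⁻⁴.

(1−a)S·πr² = σ·4πr²·T⁴ ⇒ S = 4σT⁴/(1−a).
S = 4·5.67×10⁻⁸·1.279×10¹¹/0.550.

S ≈ 52700 W/m²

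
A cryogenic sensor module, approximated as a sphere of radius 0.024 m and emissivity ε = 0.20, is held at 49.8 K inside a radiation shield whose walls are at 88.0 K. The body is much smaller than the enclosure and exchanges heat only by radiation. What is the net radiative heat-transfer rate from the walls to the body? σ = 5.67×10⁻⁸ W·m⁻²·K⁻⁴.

For a small grey body in a large enclosure: P_net = εσA(T_body⁴ − T_wall⁴).
A = 4πr² = 0.007238 m²; T_body⁴ − T_wall⁴ = 6.151×10⁶ − 5.997×10⁷ = -5.382×10⁷ K⁴.
|P_net| = 0.20·5.67×10⁻⁸·0.007238·5.382×10⁷.

P_net ≈ 0.00442 W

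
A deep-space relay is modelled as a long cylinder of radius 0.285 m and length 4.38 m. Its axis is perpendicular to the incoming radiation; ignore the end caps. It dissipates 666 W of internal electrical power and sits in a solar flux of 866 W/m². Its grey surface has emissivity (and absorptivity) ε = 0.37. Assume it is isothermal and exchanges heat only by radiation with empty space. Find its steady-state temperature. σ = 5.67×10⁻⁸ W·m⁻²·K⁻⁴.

T ≈ 307 K

At steady state, absorbed solar power + internal power = radiated power.
Absorbed: α·S·A_cross = 0.37·866·2.497 = 800.0 W (cross-section 2rL).
Total input = 800.0 + 666 = 1466 W.
Radiated: εσ·A_surf·T⁴ with A_surf = 2πrL = 7.843 m².
T⁴ = 1466/(0.37·5.67×10⁻⁸·7.843) = 8.909×10⁹ K⁴.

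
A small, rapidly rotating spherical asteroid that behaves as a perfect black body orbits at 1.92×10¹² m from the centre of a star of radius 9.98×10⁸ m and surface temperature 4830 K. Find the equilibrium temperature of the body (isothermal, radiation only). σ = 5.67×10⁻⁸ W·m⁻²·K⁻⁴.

The star's surface emits σT_*⁴; at distance d the flux is S = σT_*⁴(R_*/d)².
S = 5.67×10⁻⁸·(4830)⁴·(9.98×10⁸/1.92×10¹²)² = 8.337 W/m².
For an isothermal sphere T⁴ = (1−a)S/(4σ) = 3.676×10⁷ K⁴.

T ≈ 77.9 K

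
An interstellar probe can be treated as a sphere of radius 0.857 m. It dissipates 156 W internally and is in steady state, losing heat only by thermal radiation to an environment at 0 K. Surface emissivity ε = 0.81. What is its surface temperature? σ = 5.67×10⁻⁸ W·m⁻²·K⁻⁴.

Steady state: internal power = radiated power, P = εσA T⁴.
Radiating area A = 4πr² = 9.229 m².
T⁴ = P/(εσA) = 156/(0.81·5.67×10⁻⁸·9.229) = 3.680×10⁸ K⁴.
T = (3.680×10⁸)^(1/4).

T ≈ 139 K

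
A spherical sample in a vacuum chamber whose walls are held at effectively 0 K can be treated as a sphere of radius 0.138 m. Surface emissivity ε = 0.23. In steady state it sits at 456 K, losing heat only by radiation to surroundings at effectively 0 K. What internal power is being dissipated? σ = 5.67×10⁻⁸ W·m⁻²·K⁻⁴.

P ≈ 135 W

Steady state: P = εσA T⁴.
A = 4πr² = 0.2393 m²; T⁴ = (456)⁴ = 4.324×10¹⁰ K⁴.
P = 0.23 × 5.67×10⁻⁸ × 0.2393 × 4.324×10¹⁰.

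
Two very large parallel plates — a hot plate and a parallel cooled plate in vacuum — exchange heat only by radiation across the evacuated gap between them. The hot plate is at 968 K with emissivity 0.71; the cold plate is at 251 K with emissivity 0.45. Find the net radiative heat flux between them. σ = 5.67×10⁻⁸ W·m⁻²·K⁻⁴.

For two infinite grey parallel plates, q = σ(T₁⁴ − T₂⁴)/(1/ε₁ + 1/ε₂ − 1).
T₁⁴ − T₂⁴ = 8.780×10¹¹ − 3.969×10⁹ = 8.740×10¹¹ K⁴.
1/ε₁ + 1/ε₂ − 1 = 1.408 + 2.222 − 1 = 2.631.
q = 5.67×10⁻⁸ × 8.740×10¹¹ / 2.631.

q ≈ 18800 W/m²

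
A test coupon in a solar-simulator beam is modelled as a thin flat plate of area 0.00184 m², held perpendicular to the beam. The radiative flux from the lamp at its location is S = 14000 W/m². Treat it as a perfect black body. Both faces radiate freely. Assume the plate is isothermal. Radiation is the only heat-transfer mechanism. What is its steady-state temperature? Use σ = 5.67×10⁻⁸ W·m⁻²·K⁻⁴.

T ≈ 593 K

At equilibrium, absorbed power = emitted power.
Absorbing cross-section = A = 0.001840 m²; emitting surface = 2A = 0.003680 m² (ratio 2).
S·A_cross = εσ·A_surf·T⁴  ⇒  T⁴ = S/(2σ).
T⁴ = 1.00·14000/(2·5.67×10⁻⁸) = 1.235×10¹¹ K⁴.
T = (1.235×10¹¹)^(1/4).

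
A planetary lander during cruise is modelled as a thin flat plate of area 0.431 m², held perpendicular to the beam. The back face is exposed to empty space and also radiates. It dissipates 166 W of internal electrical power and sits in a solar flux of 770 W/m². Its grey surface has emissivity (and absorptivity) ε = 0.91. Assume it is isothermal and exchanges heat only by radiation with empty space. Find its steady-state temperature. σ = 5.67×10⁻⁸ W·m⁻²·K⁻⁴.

At steady state, absorbed solar power + internal power = radiated power.
Absorbed: α·S·A_cross = 0.91·770·0.4310 = 302.0 W (cross-section A).
Total input = 302.0 + 166 = 468.0 W.
Radiated: εσ·A_surf·T⁴ with A_surf = 2A = 0.8620 m².
T⁴ = 468.0/(0.91·5.67×10⁻⁸·0.8620) = 1.052×10¹⁰ K⁴.

T ≈ 320 K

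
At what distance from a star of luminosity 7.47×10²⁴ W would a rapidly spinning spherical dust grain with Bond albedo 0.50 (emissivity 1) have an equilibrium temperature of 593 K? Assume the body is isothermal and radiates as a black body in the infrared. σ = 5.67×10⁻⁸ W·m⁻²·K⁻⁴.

d ≈ 3.26×10⁹ m

For an isothermal black-emitting sphere, (1−a)S·πr² = σ·4πr²·T⁴ ⇒ S = 4σT⁴/(1−a).
S = 4·5.67×10⁻⁸·(593)⁴/0.500 = 56090 W/m².
Flux falls as S = L/(4πd²), so d = √(L/(4πS)) = √(7.47×10²⁴/(4π·56090)).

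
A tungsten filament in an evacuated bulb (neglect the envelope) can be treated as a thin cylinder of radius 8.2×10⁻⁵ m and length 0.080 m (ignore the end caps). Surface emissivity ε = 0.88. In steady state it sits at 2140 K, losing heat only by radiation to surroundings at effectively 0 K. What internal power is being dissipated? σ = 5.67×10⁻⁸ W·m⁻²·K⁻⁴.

P ≈ 43.1 W

Steady state: P = εσA T⁴.
A = 2πrL = 4.122×10⁻⁵ m²; T⁴ = (2140)⁴ = 2.097×10¹³ K⁴.
P = 0.88 × 5.67×10⁻⁸ × 4.122×10⁻⁵ × 2.097×10¹³.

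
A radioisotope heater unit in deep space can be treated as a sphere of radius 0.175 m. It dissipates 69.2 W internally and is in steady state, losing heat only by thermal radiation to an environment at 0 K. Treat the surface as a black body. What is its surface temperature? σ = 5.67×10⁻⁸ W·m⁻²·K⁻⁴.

Steady state: internal power = radiated power, P = εσA T⁴.
Radiating area A = 4πr² = 0.3848 m².
T⁴ = P/(εσA) = 69.2/(1.0·5.67×10⁻⁸·0.3848) = 3.171×10⁹ K⁴.
T = (3.171×10⁹)^(1/4).

T ≈ 237 K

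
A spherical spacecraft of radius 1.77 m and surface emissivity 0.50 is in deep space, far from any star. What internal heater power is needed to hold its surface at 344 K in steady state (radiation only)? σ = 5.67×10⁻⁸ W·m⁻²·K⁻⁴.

P ≈ 15600 W

P = εσ·4πr²·T⁴.
4πr² = 39.37 m²; T⁴ = 1.400×10¹⁰ K⁴.
P = 0.50·5.67×10⁻⁸·39.37·1.400×10¹⁰.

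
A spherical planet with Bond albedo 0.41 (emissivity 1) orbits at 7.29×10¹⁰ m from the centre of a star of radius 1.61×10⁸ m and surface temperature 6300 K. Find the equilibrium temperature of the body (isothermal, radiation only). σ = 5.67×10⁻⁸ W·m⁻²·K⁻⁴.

The star's surface emits σT_*⁴; at distance d the flux is S = σT_*⁴(R_*/d)².
S = 5.67×10⁻⁸·(6300)⁴·(1.61×10⁸/7.29×10¹⁰)² = 435.7 W/m².
For an isothermal sphere T⁴ = (1−a)S/(4σ) = 1.133×10⁹ K⁴.

T ≈ 183 K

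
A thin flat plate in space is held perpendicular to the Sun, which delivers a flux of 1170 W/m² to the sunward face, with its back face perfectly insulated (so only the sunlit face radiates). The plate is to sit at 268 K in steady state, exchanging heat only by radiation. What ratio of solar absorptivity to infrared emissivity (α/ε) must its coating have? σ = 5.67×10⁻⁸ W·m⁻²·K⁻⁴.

Balance: αS·A = εσ·1A·T⁴ ⇒ α/ε = σT⁴/S.
α/ε = 5.67×10⁻⁸·(268)⁴/1170 = 5.67×10⁻⁸·5.159×10⁹/1170.

α/ε ≈ 0.250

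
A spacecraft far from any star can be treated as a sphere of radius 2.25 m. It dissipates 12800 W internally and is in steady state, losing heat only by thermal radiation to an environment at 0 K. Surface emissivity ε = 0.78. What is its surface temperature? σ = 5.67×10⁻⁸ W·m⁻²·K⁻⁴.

Steady state: internal power = radiated power, P = εσA T⁴.
Radiating area A = 4πr² = 63.62 m².
T⁴ = P/(εσA) = 12800/(0.78·5.67×10⁻⁸·63.62) = 4.549×10⁹ K⁴.
T = (4.549×10⁹)^(1/4).

T ≈ 260 K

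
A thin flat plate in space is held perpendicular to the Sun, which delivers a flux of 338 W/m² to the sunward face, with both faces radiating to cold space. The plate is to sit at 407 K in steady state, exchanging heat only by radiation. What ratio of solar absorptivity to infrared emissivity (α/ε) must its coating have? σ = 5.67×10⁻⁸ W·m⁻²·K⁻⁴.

α/ε ≈ 9.21

Balance: αS·A = εσ·2A·T⁴ ⇒ α/ε = 2σT⁴/S.
α/ε = 2·5.67×10⁻⁸·(407)⁴/338 = 2·5.67×10⁻⁸·2.744×10¹⁰/338.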